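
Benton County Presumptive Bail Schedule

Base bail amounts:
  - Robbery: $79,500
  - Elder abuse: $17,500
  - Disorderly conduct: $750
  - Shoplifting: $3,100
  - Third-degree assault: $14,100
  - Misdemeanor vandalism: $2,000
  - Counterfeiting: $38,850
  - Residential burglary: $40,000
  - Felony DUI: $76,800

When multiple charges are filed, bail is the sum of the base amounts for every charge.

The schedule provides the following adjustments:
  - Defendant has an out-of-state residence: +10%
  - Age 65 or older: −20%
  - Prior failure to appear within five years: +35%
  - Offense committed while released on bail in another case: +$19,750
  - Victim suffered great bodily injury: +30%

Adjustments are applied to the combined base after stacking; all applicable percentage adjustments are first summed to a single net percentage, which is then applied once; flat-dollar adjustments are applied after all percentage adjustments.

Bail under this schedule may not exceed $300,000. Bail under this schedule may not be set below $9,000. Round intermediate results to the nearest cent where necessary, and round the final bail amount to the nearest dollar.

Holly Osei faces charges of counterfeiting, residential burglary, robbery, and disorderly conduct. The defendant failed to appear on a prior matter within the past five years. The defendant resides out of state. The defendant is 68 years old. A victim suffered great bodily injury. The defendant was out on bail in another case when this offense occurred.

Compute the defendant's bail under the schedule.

$266,355

Base amounts from the schedule: counterfeiting $38,850; residential burglary $40,000; robbery $79,500; disorderly conduct $750.
Stacking rule: sum of all bases. $38,850 + $40,000 + $79,500 + $750 = $159,100.
Net percentage adjustment: +10% −20% +35% +30% = +55%. $159,100 × 1.55 = $246,605.
Offense committed while released on bail in another case (+$19,750 flat): $246,605 + $19,750 = $266,355.
$266,355 is within the $300,000 maximum.
$266,355 is at or above the $9,000 minimum.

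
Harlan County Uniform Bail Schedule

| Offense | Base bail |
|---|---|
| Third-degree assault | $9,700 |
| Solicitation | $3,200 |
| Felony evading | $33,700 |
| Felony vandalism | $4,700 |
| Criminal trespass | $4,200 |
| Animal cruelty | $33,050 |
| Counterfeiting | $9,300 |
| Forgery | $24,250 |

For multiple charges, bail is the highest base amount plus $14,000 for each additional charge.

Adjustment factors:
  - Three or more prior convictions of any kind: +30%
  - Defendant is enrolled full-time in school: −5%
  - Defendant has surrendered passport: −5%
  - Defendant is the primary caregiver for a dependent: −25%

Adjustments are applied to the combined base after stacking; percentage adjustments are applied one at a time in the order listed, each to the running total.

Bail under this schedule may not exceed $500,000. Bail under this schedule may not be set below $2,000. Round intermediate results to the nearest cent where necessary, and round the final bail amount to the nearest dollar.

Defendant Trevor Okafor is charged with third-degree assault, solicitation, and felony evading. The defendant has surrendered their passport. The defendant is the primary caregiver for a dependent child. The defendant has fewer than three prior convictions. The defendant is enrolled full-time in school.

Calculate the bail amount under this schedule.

Base amounts from the schedule: third-degree assault $9,700; solicitation $3,200; felony evading $33,700.
Stacking rule: highest base plus $14,000 per additional charge. Highest is felony evading at $33,700; 2 additional charges → +$28,000. Combined base = $61,700.
Defendant is enrolled full-time in school (−5%): $61,700 × 0.95 = $58,615.
Defendant has surrendered passport (−5%): $58,615 × 0.95 = $55,684.25.
Defendant is the primary caregiver for a dependent (−25%): $55,684.25 × 0.75 = $41,763.19.
$41,763.19 is within the $500,000 maximum.
$41,763.19 is at or above the $2,000 minimum.
Rounded to the nearest dollar: $41,763.

$41,763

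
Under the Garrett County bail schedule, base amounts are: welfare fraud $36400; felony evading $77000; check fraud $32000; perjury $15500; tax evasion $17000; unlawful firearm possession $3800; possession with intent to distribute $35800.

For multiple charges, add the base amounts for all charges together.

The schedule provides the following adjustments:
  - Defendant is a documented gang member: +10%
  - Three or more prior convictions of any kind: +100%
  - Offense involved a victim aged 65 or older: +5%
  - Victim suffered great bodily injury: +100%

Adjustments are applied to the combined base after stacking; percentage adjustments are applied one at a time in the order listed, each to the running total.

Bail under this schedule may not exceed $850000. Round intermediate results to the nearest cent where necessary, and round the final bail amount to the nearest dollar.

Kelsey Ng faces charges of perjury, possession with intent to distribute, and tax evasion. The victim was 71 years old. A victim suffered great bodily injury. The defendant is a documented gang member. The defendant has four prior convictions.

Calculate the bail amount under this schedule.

$315546

Base amounts from the schedule: perjury $15500; possession with intent to distribute $35800; tax evasion $17000.
Stacking rule: sum of all bases. $15500 + $35800 + $17000 = $68300.
Defendant is a documented gang member (+10%): $68300 × 1.1 = $75130.
Three or more prior convictions of any kind (+100%): $75130 × 2 = $150260.
Offense involved a victim aged 65 or older (+5%): $150260 × 1.05 = $157773.
Victim suffered great bodily injury (+100%): $157773 × 2 = $315546.
$315546 is within the $850000 maximum.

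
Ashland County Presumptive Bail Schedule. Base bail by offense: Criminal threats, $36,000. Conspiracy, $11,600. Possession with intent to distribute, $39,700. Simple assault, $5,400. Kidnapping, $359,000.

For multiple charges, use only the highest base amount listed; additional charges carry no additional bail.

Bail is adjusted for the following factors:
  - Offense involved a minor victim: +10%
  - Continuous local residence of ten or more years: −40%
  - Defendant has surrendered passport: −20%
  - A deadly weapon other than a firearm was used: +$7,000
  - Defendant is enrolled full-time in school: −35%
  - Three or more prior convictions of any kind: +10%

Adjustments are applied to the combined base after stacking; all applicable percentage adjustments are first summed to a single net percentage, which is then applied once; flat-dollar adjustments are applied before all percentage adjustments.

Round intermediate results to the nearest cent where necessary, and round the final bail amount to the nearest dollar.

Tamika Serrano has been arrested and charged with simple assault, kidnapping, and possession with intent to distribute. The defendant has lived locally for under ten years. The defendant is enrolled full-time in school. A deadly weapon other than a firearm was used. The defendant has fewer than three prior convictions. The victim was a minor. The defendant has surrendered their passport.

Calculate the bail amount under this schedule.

$201,300

Base amounts from the schedule: simple assault $5,400; kidnapping $359,000; possession with intent to distribute $39,700.
Stacking rule: use the highest base only. Highest is kidnapping at $359,000. Combined base = $359,000.
A deadly weapon other than a firearm was used (+$7,000 flat): $359,000 + $7,000 = $366,000.
Net percentage adjustment: +10% −20% −35% = −45%. $366,000 × 0.55 = $201,300.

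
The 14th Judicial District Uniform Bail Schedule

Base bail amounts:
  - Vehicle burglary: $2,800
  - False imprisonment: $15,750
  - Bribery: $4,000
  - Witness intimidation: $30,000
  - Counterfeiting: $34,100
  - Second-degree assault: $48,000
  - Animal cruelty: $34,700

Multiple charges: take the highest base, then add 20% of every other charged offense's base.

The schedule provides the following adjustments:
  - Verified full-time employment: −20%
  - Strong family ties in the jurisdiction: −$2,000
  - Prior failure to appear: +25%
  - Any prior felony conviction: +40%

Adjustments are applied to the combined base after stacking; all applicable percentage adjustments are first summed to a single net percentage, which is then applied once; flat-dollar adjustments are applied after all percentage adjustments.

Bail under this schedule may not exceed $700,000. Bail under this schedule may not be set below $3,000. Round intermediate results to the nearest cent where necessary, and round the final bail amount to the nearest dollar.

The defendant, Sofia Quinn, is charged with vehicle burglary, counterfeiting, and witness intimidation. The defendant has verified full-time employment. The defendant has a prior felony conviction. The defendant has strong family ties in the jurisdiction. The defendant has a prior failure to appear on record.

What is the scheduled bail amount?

Base amounts from the schedule: vehicle burglary $2,800; counterfeiting $34,100; witness intimidation $30,000.
Stacking rule: highest base plus 20% of each additional charge. Highest is counterfeiting at $34,100. Additional: $2,800 × 20% = $560; $30,000 × 20% = $6,000. Combined base = $34,100 + $6,560 = $40,660.
Net percentage adjustment: −20% +25% +40% = +45%. $40,660 × 1.45 = $58,957.
Strong family ties in the jurisdiction (−$2,000 flat): $58,957 − $2,000 = $56,957.
$56,957 is within the $700,000 maximum.
$56,957 is at or above the $3,000 minimum.

$56,957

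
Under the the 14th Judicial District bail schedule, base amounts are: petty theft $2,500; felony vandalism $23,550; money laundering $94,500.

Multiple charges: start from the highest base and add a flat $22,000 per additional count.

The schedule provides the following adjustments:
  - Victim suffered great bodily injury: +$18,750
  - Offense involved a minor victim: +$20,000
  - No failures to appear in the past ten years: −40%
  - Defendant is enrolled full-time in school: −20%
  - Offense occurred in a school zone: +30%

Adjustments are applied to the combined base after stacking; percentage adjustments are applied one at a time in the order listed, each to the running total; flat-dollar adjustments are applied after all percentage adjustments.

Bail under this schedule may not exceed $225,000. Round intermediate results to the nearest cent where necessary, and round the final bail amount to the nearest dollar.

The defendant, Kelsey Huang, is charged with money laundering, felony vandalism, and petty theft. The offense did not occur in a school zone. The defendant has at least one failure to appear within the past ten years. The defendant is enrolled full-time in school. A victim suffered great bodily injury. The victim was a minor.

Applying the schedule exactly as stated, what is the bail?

$149,550

Base amounts from the schedule: money laundering $94,500; felony vandalism $23,550; petty theft $2,500.
Stacking rule: highest base plus $22,000 per additional charge. Highest is money laundering at $94,500; 2 additional charges → +$44,000. Combined base = $138,500.
Defendant is enrolled full-time in school (−20%): $138,500 × 0.8 = $110,800.
Victim suffered great bodily injury (+$18,750 flat): $110,800 + $18,750 = $129,550.
Offense involved a minor victim (+$20,000 flat): $129,550 + $20,000 = $149,550.
$149,550 is within the $225,000 maximum.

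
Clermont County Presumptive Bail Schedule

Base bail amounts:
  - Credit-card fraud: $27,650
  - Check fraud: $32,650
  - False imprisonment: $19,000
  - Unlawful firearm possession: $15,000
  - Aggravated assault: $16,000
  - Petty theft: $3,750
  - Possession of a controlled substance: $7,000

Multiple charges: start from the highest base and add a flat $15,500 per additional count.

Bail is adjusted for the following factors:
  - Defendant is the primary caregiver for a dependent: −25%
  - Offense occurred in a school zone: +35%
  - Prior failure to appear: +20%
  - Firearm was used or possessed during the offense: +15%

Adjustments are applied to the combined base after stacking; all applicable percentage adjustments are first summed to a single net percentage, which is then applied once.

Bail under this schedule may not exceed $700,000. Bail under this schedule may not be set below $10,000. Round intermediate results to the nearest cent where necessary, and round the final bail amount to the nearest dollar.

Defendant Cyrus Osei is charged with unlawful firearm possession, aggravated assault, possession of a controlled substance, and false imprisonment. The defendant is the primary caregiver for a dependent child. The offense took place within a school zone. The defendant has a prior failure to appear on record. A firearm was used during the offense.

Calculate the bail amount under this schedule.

$94,975

Base amounts from the schedule: unlawful firearm possession $15,000; aggravated assault $16,000; possession of a controlled substance $7,000; false imprisonment $19,000.
Stacking rule: highest base plus $15,500 per additional charge. Highest is false imprisonment at $19,000; 3 additional charges → +$46,500. Combined base = $65,500.
Net percentage adjustment: −25% +35% +20% +15% = +45%. $65,500 × 1.45 = $94,975.
$94,975 is within the $700,000 maximum.
$94,975 is at or above the $10,000 minimum.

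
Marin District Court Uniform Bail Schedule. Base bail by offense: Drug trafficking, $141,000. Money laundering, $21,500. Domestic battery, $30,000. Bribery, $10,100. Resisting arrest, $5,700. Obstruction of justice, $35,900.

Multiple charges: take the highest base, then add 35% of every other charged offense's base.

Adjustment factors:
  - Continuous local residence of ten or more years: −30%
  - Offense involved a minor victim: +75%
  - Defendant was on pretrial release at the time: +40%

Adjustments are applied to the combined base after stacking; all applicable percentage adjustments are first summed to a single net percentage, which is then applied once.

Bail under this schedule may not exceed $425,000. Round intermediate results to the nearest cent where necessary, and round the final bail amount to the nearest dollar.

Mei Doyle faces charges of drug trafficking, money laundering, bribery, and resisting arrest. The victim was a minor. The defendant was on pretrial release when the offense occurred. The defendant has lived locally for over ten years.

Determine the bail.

Base amounts from the schedule: drug trafficking $141,000; money laundering $21,500; bribery $10,100; resisting arrest $5,700.
Stacking rule: highest base plus 35% of each additional charge. Highest is drug trafficking at $141,000. Additional: $21,500 × 35% = $7,525; $10,100 × 35% = $3,535; $5,700 × 35% = $1,995. Combined base = $141,000 + $13,055 = $154,055.
Net percentage adjustment: −30% +75% +40% = +85%. $154,055 × 1.85 = $285,001.75.
$285,001.75 is within the $425,000 maximum.
Rounded to the nearest dollar: $285,002.

$285,002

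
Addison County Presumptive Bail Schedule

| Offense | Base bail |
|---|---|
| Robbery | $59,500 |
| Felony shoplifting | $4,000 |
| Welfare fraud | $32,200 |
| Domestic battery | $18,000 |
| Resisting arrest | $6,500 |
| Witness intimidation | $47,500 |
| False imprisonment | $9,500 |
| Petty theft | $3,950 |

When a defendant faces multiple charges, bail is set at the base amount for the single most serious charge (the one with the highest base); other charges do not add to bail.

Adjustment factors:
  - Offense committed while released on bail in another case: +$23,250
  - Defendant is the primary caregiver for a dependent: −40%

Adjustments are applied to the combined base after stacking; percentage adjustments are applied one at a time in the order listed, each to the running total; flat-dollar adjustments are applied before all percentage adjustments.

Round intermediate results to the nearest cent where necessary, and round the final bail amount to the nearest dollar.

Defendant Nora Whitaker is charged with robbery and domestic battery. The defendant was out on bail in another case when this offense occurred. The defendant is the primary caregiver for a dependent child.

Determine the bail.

$49,650

Base amounts from the schedule: robbery $59,500; domestic battery $18,000.
Stacking rule: use the highest base only. Highest is robbery at $59,500. Combined base = $59,500.
Offense committed while released on bail in another case (+$23,250 flat): $59,500 + $23,250 = $82,750.
Defendant is the primary caregiver for a dependent (−40%): $82,750 × 0.6 = $49,650.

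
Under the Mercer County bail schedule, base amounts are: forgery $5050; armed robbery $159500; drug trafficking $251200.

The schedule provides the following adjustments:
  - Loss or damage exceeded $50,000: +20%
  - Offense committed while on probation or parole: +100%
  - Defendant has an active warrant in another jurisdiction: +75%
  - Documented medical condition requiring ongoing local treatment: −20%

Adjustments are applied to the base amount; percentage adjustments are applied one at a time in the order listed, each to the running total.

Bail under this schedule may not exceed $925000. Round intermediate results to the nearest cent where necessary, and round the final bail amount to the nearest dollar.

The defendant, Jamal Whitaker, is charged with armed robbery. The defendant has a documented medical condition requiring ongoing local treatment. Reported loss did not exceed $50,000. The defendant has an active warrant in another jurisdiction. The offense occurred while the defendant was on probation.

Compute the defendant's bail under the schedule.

$446600

Base amounts from the schedule: armed robbery $159500.
Single charge. Combined base = $159500.
Offense committed while on probation or parole (+100%): $159500 × 2 = $319000.
Defendant has an active warrant in another jurisdiction (+75%): $319000 × 1.75 = $558250.
Documented medical condition requiring ongoing local treatment (−20%): $558250 × 0.8 = $446600.
$446600 is within the $925000 maximum.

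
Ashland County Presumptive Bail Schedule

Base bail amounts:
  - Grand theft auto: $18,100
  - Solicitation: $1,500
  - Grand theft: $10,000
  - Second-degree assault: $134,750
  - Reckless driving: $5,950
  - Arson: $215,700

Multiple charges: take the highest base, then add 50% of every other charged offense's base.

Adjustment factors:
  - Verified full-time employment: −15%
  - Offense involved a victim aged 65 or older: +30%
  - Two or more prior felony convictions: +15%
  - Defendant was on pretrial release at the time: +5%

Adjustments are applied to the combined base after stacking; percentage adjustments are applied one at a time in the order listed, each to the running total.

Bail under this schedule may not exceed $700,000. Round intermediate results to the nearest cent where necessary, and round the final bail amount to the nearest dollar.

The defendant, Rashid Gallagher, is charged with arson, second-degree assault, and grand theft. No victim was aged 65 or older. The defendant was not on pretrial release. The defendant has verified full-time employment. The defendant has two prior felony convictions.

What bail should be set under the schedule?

$281,593

Base amounts from the schedule: arson $215,700; second-degree assault $134,750; grand theft $10,000.
Stacking rule: highest base plus 50% of each additional charge. Highest is arson at $215,700. Additional: $134,750 × 50% = $67,375; $10,000 × 50% = $5,000. Combined base = $215,700 + $72,375 = $288,075.
Verified full-time employment (−15%): $288,075 × 0.85 = $244,863.75.
Two or more prior felony convictions (+15%): $244,863.75 × 1.15 = $281,593.31.
$281,593.31 is within the $700,000 maximum.
Rounded to the nearest dollar: $281,593.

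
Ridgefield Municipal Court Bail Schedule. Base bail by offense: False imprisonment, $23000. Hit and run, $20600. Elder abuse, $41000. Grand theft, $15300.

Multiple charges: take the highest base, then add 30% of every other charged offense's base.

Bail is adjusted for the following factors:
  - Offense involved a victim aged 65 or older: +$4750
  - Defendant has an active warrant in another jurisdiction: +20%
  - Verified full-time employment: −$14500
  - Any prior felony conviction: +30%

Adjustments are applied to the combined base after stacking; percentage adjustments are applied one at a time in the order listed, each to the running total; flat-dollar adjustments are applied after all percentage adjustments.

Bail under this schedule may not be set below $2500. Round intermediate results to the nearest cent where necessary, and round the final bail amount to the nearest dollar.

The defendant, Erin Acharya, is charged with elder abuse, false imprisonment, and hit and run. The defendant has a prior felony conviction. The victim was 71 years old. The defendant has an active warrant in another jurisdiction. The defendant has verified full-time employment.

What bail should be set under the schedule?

$74615

Base amounts from the schedule: elder abuse $41000; false imprisonment $23000; hit and run $20600.
Stacking rule: highest base plus 30% of each additional charge. Highest is elder abuse at $41000. Additional: $23000 × 30% = $6900; $20600 × 30% = $6180. Combined base = $41000 + $13080 = $54080.
Defendant has an active warrant in another jurisdiction (+20%): $54080 × 1.2 = $64896.
Any prior felony conviction (+30%): $64896 × 1.3 = $84364.80.
Offense involved a victim aged 65 or older (+$4750 flat): $84364.80 + $4750 = $89114.80.
Verified full-time employment (−$14500 flat): $89114.80 − $14500 = $74614.80.
$74614.80 is at or above the $2500 minimum.
Rounded to the nearest dollar: $74615.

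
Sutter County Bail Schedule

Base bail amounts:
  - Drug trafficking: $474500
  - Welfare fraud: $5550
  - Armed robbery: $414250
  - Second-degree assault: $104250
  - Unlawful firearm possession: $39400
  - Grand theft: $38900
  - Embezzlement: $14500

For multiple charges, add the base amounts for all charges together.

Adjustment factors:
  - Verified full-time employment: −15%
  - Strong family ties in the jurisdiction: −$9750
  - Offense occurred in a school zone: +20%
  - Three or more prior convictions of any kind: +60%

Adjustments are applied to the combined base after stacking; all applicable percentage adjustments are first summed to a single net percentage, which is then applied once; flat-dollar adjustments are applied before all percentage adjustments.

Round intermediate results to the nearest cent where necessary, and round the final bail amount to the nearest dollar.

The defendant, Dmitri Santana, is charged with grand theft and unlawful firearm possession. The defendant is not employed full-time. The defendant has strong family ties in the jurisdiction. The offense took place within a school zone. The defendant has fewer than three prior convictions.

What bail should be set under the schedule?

$82260

Base amounts from the schedule: grand theft $38900; unlawful firearm possession $39400.
Stacking rule: sum of all bases. $38900 + $39400 = $78300.
Strong family ties in the jurisdiction (−$9750 flat): $78300 − $9750 = $68550.
Offense occurred in a school zone (+20%): $68550 × 1.2 = $82260.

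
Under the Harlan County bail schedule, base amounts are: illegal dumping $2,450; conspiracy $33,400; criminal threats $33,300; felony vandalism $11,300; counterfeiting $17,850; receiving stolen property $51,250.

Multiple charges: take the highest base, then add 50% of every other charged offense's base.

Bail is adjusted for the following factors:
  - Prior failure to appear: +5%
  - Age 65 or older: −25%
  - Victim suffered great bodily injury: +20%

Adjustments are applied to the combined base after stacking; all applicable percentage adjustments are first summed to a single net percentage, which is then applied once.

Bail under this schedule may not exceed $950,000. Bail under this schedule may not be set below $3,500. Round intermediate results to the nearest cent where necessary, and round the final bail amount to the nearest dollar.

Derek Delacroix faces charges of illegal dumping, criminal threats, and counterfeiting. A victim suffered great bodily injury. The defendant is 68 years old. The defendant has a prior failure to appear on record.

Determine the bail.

Base amounts from the schedule: illegal dumping $2,450; criminal threats $33,300; counterfeiting $17,850.
Stacking rule: highest base plus 50% of each additional charge. Highest is criminal threats at $33,300. Additional: $2,450 × 50% = $1,225; $17,850 × 50% = $8,925. Combined base = $33,300 + $10,150 = $43,450.
Net percentage adjustment: +5% −25% +20% = +0%. $43,450 × 1 = $43,450.
$43,450 is within the $950,000 maximum.
$43,450 is at or above the $3,500 minimum.

$43,450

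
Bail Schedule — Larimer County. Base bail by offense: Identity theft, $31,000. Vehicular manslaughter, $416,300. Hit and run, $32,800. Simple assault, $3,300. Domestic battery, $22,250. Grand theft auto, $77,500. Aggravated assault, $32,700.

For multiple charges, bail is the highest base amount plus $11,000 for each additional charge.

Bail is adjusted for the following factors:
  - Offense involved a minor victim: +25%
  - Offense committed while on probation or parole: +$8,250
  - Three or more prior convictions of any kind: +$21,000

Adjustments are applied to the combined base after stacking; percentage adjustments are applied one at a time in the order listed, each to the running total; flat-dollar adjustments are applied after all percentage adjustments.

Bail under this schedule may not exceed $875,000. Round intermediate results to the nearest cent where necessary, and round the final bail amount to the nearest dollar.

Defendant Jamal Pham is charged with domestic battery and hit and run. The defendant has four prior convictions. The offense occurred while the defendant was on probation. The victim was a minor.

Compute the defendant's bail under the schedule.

$84,000

Base amounts from the schedule: domestic battery $22,250; hit and run $32,800.
Stacking rule: highest base plus $11,000 per additional charge. Highest is hit and run at $32,800; 1 additional charge → +$11,000. Combined base = $43,800.
Offense involved a minor victim (+25%): $43,800 × 1.25 = $54,750.
Offense committed while on probation or parole (+$8,250 flat): $54,750 + $8,250 = $63,000.
Three or more prior convictions of any kind (+$21,000 flat): $63,000 + $21,000 = $84,000.
$84,000 is within the $875,000 maximum.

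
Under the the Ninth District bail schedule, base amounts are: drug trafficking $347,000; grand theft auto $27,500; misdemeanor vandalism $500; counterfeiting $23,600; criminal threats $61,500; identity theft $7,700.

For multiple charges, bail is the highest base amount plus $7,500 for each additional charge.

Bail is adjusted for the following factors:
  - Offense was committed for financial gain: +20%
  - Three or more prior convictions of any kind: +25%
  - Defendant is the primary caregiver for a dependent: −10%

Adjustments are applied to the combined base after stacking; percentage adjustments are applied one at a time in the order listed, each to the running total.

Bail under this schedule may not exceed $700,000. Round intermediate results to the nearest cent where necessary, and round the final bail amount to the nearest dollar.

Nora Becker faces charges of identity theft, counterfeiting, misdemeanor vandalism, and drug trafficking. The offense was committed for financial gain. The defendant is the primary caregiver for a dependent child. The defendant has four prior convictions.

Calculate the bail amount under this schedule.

$498,825

Base amounts from the schedule: identity theft $7,700; counterfeiting $23,600; misdemeanor vandalism $500; drug trafficking $347,000.
Stacking rule: highest base plus $7,500 per additional charge. Highest is drug trafficking at $347,000; 3 additional charges → +$22,500. Combined base = $369,500.
Offense was committed for financial gain (+20%): $369,500 × 1.2 = $443,400.
Three or more prior convictions of any kind (+25%): $443,400 × 1.25 = $554,250.
Defendant is the primary caregiver for a dependent (−10%): $554,250 × 0.9 = $498,825.
$498,825 is within the $700,000 maximum.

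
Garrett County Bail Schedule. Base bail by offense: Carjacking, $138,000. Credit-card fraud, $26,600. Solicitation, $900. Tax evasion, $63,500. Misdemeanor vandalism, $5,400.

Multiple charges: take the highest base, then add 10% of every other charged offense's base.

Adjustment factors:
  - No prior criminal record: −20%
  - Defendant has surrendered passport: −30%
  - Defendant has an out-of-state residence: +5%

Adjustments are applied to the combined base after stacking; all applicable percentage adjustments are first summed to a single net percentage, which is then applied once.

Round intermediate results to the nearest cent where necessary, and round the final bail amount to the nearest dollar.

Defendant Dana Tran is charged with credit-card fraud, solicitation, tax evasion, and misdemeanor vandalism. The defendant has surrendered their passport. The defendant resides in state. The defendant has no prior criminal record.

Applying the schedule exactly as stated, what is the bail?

$33,395

Base amounts from the schedule: credit-card fraud $26,600; solicitation $900; tax evasion $63,500; misdemeanor vandalism $5,400.
Stacking rule: highest base plus 10% of each additional charge. Highest is tax evasion at $63,500. Additional: $26,600 × 10% = $2,660; $900 × 10% = $90; $5,400 × 10% = $540. Combined base = $63,500 + $3,290 = $66,790.
Net percentage adjustment: −20% −30% = −50%. $66,790 × 0.5 = $33,395.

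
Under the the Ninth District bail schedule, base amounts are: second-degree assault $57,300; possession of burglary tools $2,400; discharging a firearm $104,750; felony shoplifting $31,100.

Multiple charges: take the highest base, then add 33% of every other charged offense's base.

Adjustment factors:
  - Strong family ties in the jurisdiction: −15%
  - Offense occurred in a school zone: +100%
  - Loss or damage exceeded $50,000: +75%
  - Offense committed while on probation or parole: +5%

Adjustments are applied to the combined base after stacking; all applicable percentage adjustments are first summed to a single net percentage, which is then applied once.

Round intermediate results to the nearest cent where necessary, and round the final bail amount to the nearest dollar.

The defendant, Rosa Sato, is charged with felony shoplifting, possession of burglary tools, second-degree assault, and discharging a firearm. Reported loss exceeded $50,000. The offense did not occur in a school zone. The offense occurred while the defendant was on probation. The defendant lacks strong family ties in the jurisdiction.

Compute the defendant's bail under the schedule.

$242,485

Base amounts from the schedule: felony shoplifting $31,100; possession of burglary tools $2,400; second-degree assault $57,300; discharging a firearm $104,750.
Stacking rule: highest base plus 33% of each additional charge. Highest is discharging a firearm at $104,750. Additional: $31,100 × 33% = $10,263; $2,400 × 33% = $792; $57,300 × 33% = $18,909. Combined base = $104,750 + $29,964 = $134,714.
Net percentage adjustment: +75% +5% = +80%. $134,714 × 1.8 = $242,485.20.
Rounded to the nearest dollar: $242,485.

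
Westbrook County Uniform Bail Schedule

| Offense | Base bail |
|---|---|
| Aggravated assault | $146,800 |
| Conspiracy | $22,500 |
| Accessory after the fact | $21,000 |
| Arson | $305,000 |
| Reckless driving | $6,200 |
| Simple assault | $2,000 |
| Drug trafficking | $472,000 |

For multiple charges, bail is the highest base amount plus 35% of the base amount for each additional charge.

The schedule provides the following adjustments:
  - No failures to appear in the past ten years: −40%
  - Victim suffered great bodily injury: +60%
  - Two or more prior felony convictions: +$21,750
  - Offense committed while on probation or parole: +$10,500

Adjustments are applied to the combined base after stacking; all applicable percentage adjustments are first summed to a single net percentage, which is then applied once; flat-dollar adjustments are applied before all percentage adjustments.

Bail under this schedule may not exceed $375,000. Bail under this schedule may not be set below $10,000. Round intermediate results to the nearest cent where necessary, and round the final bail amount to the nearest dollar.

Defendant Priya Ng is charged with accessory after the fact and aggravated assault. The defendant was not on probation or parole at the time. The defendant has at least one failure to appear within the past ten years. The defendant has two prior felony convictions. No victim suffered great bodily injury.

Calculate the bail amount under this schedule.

Base amounts from the schedule: accessory after the fact $21,000; aggravated assault $146,800.
Stacking rule: highest base plus 35% of each additional charge. Highest is aggravated assault at $146,800. Additional: $21,000 × 35% = $7,350. Combined base = $146,800 + $7,350 = $154,150.
Two or more prior felony convictions (+$21,750 flat): $154,150 + $21,750 = $175,900.
$175,900 is within the $375,000 maximum.
$175,900 is at or above the $10,000 minimum.

$175,900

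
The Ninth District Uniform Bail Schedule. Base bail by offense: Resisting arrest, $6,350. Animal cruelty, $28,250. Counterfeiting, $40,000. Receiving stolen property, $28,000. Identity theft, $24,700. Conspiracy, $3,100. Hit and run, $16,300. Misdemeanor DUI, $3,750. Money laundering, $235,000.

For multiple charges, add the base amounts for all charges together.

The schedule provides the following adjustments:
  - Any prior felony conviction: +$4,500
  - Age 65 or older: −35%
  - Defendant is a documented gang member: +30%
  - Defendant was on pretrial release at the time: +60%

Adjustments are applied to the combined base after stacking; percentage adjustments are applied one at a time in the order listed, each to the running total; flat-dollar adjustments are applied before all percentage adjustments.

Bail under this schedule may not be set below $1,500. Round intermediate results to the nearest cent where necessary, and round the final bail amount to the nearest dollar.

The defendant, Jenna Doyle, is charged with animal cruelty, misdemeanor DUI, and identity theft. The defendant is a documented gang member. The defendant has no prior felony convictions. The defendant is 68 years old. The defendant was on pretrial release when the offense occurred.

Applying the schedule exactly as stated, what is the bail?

Base amounts from the schedule: animal cruelty $28,250; misdemeanor DUI $3,750; identity theft $24,700.
Stacking rule: sum of all bases. $28,250 + $3,750 + $24,700 = $56,700.
Age 65 or older (−35%): $56,700 × 0.65 = $36,855.
Defendant is a documented gang member (+30%): $36,855 × 1.3 = $47,911.50.
Defendant was on pretrial release at the time (+60%): $47,911.50 × 1.6 = $76,658.40.
$76,658.40 is at or above the $1,500 minimum.
Rounded to the nearest dollar: $76,658.

$76,658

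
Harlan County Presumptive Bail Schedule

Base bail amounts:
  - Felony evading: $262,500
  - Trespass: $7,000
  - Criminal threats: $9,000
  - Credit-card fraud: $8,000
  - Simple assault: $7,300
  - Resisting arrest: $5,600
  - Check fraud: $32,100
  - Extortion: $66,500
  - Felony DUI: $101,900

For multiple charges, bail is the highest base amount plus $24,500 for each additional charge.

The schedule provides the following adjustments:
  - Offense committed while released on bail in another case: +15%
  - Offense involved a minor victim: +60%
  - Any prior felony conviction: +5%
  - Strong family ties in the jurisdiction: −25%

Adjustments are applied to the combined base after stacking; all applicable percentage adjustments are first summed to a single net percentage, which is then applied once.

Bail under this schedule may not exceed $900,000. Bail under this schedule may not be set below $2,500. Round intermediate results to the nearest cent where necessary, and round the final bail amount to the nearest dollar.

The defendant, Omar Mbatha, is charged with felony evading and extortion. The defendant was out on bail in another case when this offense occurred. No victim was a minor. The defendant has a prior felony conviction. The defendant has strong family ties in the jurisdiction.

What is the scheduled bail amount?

$272,650

Base amounts from the schedule: felony evading $262,500; extortion $66,500.
Stacking rule: highest base plus $24,500 per additional charge. Highest is felony evading at $262,500; 1 additional charge → +$24,500. Combined base = $287,000.
Net percentage adjustment: +15% +5% −25% = −5%. $287,000 × 0.95 = $272,650.
$272,650 is within the $900,000 maximum.
$272,650 is at or above the $2,500 minimum.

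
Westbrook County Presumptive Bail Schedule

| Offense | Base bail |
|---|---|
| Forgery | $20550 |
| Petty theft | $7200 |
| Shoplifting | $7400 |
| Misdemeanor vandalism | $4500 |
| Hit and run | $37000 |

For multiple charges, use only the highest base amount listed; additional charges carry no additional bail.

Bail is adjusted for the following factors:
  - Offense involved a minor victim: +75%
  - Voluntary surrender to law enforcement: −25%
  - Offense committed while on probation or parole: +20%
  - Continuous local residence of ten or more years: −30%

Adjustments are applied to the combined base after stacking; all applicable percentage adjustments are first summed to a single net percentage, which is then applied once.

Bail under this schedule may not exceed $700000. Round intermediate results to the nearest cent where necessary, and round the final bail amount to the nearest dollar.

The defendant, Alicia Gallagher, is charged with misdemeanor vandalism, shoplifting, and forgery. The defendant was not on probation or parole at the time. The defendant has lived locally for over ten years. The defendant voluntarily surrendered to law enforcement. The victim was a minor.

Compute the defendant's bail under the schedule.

$24660

Base amounts from the schedule: misdemeanor vandalism $4500; shoplifting $7400; forgery $20550.
Stacking rule: use the highest base only. Highest is forgery at $20550. Combined base = $20550.
Net percentage adjustment: +75% −25% −30% = +20%. $20550 × 1.2 = $24660.
$24660 is within the $700000 maximum.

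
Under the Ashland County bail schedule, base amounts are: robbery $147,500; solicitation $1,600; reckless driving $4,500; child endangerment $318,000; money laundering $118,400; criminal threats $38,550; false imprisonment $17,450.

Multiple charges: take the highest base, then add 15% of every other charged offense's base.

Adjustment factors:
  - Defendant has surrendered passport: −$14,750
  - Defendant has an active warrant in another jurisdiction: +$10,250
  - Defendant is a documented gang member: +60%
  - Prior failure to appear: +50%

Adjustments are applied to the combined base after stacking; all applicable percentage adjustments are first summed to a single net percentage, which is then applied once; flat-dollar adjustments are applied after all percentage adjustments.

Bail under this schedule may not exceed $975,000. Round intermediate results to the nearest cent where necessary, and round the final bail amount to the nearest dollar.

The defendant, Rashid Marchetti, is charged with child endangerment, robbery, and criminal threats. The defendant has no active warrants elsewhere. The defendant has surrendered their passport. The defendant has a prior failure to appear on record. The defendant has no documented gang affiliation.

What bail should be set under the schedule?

$504,111

Base amounts from the schedule: child endangerment $318,000; robbery $147,500; criminal threats $38,550.
Stacking rule: highest base plus 15% of each additional charge. Highest is child endangerment at $318,000. Additional: $147,500 × 15% = $22,125; $38,550 × 15% = $5,782.50. Combined base = $318,000 + $27,907.50 = $345,907.50.
Prior failure to appear (+50%): $345,907.50 × 1.5 = $518,861.25.
Defendant has surrendered passport (−$14,750 flat): $518,861.25 − $14,750 = $504,111.25.
$504,111.25 is within the $975,000 maximum.
Rounded to the nearest dollar: $504,111.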